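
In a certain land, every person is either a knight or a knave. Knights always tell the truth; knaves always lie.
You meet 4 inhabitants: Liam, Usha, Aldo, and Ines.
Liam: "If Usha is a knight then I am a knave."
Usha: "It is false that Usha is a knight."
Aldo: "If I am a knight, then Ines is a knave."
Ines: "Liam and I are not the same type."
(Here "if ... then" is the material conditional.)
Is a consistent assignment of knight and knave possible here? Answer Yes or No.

No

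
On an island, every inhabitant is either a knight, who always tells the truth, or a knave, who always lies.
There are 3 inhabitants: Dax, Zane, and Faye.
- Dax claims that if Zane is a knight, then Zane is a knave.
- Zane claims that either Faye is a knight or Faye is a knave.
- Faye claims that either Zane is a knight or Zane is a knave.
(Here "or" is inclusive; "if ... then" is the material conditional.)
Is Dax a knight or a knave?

Dax is a knave.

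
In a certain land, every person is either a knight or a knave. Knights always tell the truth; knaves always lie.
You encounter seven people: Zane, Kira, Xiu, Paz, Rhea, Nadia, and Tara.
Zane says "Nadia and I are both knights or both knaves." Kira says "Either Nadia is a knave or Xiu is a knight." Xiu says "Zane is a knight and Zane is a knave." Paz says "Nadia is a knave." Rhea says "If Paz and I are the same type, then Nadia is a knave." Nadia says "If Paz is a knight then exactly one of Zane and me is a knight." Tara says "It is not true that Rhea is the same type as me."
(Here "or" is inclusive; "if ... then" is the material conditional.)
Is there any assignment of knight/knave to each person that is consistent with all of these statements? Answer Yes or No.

Yes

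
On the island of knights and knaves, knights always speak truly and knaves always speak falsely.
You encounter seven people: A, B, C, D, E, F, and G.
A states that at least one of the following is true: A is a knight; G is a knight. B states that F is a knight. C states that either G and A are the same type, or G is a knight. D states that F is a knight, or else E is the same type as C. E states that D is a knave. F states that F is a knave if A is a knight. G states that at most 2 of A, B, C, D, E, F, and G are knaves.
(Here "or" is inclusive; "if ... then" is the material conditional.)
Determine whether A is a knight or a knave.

Consistent assignments: {A=knave, B=knight, C=knight, D=knight, E=knave, F=knight, G=knave}
In every consistent assignment, A is a knave.

A is a knave.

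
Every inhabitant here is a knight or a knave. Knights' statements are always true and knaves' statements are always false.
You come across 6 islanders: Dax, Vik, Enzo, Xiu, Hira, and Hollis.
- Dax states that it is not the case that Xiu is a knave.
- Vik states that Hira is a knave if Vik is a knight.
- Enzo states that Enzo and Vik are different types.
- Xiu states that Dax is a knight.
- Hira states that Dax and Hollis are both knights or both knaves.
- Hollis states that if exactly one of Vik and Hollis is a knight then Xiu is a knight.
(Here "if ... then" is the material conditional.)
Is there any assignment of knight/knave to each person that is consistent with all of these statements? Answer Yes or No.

No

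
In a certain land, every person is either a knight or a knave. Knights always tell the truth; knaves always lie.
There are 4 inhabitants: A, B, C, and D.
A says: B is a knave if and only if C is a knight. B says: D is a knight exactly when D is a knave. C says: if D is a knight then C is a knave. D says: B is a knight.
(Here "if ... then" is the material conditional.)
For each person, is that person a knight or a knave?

As a knight, A's statement "B is a knave if and only if C is a knight" should be true; it is.
B is a knave; "D is a knight exactly when D is a knave" is False, as required.
C is a knight, and the claim "if D is a knight then C is a knave" is indeed true.
As a knave, D's statement "B is a knight" should be False; it is.

A is a knight, B is a knave, C is a knight, and D is a knave.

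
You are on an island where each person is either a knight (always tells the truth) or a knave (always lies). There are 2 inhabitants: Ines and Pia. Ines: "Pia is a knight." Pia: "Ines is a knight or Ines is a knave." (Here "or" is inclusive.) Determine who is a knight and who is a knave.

Ines is a knight and Pia is a knight.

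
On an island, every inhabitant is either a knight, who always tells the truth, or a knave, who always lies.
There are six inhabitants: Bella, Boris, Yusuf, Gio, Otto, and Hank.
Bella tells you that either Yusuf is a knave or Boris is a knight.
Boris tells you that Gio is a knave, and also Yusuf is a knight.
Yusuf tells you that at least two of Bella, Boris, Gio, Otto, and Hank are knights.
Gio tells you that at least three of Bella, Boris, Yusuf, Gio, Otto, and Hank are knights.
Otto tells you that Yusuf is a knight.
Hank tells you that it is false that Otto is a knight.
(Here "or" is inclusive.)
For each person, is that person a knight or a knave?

Bella is a knave, Boris is a knave, Yusuf is a knight, Gio is a knight, Otto is a knight, and Hank is a knave.

Since Bella is a knave, "either Yusuf is a knave or Boris is a knight" needs to be false, which holds.
As a knave, Boris's statement "Gio is a knave, and also Yusuf is a knight" should be false; it is.
Yusuf is a knight, so "at least two of Bella, Boris, Gio, Otto, and Hank are knights" must be true — and it is.
Gio is a knight; "at least three of Bella, Boris, Yusuf, Gio, Otto, and Hank are knights" is true, as required.
As a knight, Otto's statement "Yusuf is a knight" should be true; it is.
Hank (knave): "it is false that Otto is a knight" — false. ✓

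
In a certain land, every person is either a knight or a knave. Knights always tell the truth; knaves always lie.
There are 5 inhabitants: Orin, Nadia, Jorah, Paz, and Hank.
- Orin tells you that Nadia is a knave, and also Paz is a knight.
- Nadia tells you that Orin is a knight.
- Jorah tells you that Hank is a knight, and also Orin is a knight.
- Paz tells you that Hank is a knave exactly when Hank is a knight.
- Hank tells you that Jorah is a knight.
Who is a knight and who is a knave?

Orin is a knave, Nadia is a knave, Jorah is a knave, Paz is a knave, and Hank is a knave.

As a knave, Orin's statement "Nadia is a knave, and also Paz is a knight" should be false; it is.
Nadia is a knave, so "Orin is a knight" must be false — and it is.
As a knave, Jorah's statement "Hank is a knight, and also Orin is a knight" should be false; it is.
As a knave, Paz's statement "Hank is a knave exactly when Hank is a knight" should be false; it is.
Hank (knave): "Jorah is a knight" — false. ✓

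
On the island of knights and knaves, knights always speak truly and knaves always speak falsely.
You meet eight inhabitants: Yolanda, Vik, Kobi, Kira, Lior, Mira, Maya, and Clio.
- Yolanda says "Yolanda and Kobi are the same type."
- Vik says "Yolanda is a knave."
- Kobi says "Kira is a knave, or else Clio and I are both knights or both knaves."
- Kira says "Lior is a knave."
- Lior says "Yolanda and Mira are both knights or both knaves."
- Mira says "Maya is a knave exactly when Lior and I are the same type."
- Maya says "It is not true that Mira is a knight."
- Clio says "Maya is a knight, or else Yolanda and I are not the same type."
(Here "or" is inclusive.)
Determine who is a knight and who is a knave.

Knights: Yolanda, Kobi, Kira, Maya, and Clio. Knaves: Vik, Lior, and Mira.

Yolanda is a knight, so "Yolanda and Kobi are the same type" must be true — and it is.
Vik is a knave, so "Yolanda is a knave" must be false — and it is.
Kobi is a knight; "Kira is a knave, or else Clio and I are both knights or both knaves" is true, as required.
Kira is a knight, so "Lior is a knave" must be true — and it is.
Since Lior is a knave, "Yolanda and Mira are both knights or both knaves" needs to be false, which holds.
Since Mira is a knave, "Maya is a knave exactly when Lior and I are the same type" needs to be false, which holds.
Maya is a knight, and the claim "it is not true that Mira is a knight" is indeed true.
Clio is a knight; "Maya is a knight, or else Yolanda and I are not the same type" is true, as required.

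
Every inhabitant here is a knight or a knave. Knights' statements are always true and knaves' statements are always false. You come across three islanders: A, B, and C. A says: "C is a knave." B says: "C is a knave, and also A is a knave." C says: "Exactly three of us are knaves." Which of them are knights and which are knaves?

A is a knight, B is a knave, and C is a knave.

A is a knight, so "C is a knave" must be True — and it is.
As a knave, B's statement "C is a knave, and also A is a knave" should be False; it is.
C (knave): "exactly three of us are knaves" — False. ✓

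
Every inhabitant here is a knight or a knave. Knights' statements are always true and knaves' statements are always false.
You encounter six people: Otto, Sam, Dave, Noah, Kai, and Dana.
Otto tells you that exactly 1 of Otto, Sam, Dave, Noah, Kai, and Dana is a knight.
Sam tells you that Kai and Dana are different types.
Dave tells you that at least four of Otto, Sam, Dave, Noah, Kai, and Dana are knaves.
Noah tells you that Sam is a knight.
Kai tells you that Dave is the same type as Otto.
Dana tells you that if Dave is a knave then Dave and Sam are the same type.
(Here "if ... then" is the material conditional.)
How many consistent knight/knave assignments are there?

1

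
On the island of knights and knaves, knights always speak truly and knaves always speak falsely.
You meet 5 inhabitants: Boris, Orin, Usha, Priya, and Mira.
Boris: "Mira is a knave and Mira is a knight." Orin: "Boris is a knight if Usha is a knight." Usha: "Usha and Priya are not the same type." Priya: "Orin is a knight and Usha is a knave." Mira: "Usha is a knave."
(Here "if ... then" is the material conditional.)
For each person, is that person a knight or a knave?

Knights: Usha. Knaves: Boris, Orin, Priya, and Mira.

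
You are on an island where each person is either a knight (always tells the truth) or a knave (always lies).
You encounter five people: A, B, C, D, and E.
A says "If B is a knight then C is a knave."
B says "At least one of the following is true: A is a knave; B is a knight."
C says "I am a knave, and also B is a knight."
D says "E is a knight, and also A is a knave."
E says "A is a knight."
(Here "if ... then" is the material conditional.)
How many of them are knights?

2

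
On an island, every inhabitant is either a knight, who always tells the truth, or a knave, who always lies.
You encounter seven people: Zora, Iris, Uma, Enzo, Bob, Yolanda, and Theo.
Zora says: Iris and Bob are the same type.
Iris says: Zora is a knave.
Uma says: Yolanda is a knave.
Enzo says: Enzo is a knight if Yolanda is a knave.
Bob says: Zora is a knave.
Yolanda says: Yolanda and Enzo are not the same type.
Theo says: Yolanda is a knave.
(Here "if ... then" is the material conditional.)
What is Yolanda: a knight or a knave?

Yolanda is a knave.

Consistent assignments: {Zora=knight, Iris=knave, Uma=knight, Enzo=knave, Bob=knave, Yolanda=knave, Theo=knight}
In every consistent assignment, Yolanda is a knave.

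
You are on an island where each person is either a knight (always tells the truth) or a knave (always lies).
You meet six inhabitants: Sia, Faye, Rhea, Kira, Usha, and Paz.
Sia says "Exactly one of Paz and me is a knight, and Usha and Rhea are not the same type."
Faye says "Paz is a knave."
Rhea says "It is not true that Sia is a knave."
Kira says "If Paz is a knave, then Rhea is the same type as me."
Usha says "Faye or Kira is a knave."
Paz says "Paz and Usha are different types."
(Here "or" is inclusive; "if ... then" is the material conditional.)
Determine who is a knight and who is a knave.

Knights: Sia, Faye, Rhea, and Kira. Knaves: Usha and Paz.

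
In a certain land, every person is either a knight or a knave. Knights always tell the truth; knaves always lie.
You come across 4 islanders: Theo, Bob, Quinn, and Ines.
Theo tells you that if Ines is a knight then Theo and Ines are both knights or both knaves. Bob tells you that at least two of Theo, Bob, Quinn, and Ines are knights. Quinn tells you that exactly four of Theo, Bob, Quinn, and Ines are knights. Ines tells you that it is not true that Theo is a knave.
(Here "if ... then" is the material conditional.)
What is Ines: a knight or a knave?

Consistent assignments: {Theo=knight, Bob=knight, Quinn=knight, Ines=knight}; {Theo=knight, Bob=knight, Quinn=knave, Ines=knight}
In every consistent assignment, Ines is a knight.

Ines is a knight.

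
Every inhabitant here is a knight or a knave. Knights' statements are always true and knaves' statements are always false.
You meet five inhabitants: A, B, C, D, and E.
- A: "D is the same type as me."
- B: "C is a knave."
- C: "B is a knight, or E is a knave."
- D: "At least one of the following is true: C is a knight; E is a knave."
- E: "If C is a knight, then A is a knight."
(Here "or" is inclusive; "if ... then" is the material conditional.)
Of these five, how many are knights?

2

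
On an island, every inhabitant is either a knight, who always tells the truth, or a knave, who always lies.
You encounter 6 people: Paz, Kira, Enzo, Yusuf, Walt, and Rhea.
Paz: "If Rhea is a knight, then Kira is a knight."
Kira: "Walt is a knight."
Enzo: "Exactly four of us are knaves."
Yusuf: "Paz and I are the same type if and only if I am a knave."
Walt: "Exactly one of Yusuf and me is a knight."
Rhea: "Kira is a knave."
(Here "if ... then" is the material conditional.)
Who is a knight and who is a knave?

Paz is a knight, and the claim "if Rhea is a knight, then Kira is a knight" is indeed True.
Kira is a knight; "Walt is a knight" is True, as required.
Since Enzo is a knave, "exactly four of us are knaves" needs to be False, which holds.
Yusuf (knave): "Paz and I are the same type if and only if I am a knave" — False. ✓
Walt is a knight, and the claim "exactly one of Yusuf and me is a knight" is indeed True.
Rhea is a knave, and the claim "Kira is a knave" is indeed False.

Knights: Paz, Kira, and Walt. Knaves: Enzo, Yusuf, and Rhea.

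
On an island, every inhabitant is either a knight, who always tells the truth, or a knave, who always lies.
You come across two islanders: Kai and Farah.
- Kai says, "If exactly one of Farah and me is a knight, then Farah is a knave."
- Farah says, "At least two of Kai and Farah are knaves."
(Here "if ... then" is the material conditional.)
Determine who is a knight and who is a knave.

Kai is a knight; "if exactly one of Farah and me is a knight, then Farah is a knave" is true, as required.
Since Farah is a knave, "at least two of Kai and Farah are knaves" needs to be False, which holds.

Kai is a knight and Farah is a knave.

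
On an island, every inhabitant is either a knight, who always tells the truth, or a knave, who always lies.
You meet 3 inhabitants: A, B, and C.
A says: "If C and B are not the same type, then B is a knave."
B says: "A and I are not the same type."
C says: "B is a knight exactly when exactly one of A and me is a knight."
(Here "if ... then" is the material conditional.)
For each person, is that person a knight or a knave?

A is a knave; "if C and B are not the same type, then B is a knave" is False, as required.
As a knight, B's statement "A and I are not the same type" should be true; it is.
As a knave, C's statement "B is a knight exactly when exactly one of A and me is a knight" should be False; it is.

Knights: B. Knaves: A and C.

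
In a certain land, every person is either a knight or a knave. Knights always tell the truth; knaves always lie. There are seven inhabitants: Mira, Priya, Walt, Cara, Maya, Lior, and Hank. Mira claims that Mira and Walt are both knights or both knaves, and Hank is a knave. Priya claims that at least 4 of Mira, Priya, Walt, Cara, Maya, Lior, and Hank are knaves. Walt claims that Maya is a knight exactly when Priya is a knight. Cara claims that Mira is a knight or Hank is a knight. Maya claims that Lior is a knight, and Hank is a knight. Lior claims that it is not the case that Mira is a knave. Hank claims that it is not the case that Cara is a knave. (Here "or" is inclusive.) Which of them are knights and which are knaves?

Mira is a knave, Priya is a knight, Walt is a knave, Cara is a knight, Maya is a knave, Lior is a knave, and Hank is a knight.

As a knave, Mira's statement "Mira and Walt are both knights or both knaves, and Hank is a knave" should be False; it is.
Priya is a knight; "at least 4 of Mira, Priya, Walt, Cara, Maya, Lior, and Hank are knaves" is true, as required.
Walt (knave): "Maya is a knight exactly when Priya is a knight" — False. ✓
Cara is a knight, and the claim "Mira is a knight or Hank is a knight" is indeed true.
Maya (knave): "Lior is a knight, and Hank is a knight" — False. ✓
Lior (knave): "it is not the case that Mira is a knave" — False. ✓
Since Hank is a knight, "it is not the case that Cara is a knave" needs to be true, which holds.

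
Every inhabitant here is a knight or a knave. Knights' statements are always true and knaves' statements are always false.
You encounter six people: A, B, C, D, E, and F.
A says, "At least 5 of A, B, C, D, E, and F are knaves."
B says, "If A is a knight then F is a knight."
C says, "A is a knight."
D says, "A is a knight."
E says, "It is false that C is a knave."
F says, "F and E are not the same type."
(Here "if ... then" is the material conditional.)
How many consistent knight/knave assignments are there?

1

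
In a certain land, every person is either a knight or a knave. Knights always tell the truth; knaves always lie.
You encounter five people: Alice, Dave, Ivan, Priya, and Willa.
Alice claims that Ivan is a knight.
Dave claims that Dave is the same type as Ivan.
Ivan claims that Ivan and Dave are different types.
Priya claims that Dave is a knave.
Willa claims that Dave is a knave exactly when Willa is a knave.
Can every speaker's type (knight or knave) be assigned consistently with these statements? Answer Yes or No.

Checking all 32 assignments, each has at least one speaker whose statement's truth value contradicts their type.

No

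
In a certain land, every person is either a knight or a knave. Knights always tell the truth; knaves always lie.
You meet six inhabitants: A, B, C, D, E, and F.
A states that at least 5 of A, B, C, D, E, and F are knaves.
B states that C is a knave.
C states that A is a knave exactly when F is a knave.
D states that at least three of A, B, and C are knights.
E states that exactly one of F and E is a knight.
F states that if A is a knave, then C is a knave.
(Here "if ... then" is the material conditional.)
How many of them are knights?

The unique consistent assignment is A=knave, B=knave, C=knight, D=knave, E=knight, F=knave.
That has 2 knights.

2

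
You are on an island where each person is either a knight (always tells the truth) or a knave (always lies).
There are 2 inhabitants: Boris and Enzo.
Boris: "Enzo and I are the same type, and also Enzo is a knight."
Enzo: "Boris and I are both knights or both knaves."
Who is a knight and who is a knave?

Since Boris is a knight, "Enzo and I are the same type, and also Enzo is a knight" needs to be True, which holds.
Enzo is a knight; "Boris and I are both knights or both knaves" is True, as required.

Boris is a knight and Enzo is a knight.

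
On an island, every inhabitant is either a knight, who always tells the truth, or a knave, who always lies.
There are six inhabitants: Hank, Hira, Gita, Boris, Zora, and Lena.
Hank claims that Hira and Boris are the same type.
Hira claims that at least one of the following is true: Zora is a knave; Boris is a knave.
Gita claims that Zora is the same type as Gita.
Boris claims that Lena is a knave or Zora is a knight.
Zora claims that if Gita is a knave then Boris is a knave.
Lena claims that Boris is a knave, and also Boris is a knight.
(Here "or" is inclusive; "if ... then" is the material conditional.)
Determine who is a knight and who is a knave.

As a knave, Hank's statement "Hira and Boris are the same type" should be false; it is.
Hira (knave): "at least one of the following is true: Zora is a knave; Boris is a knave" — false. ✓
Gita is a knight, so "Zora is the same type as Gita" must be True — and it is.
Boris is a knight, and the claim "Lena is a knave or Zora is a knight" is indeed True.
Zora (knight): "if Gita is a knave then Boris is a knave" — True. ✓
Since Lena is a knave, "Boris is a knave, and also Boris is a knight" needs to be false, which holds.

Hank is a knave, Hira is a knave, Gita is a knight, Boris is a knight, Zora is a knight, and Lena is a knave.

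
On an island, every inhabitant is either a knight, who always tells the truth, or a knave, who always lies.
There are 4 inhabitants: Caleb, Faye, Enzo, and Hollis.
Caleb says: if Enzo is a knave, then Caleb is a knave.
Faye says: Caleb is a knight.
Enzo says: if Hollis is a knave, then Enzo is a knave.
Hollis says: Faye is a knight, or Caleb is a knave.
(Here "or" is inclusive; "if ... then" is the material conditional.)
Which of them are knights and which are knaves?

Caleb is a knight, Faye is a knight, Enzo is a knight, and Hollis is a knight.

Caleb is a knight, and the claim "if Enzo is a knave, then Caleb is a knave" is indeed True.
Faye (knight): "Caleb is a knight" — True. ✓
Since Enzo is a knight, "if Hollis is a knave, then Enzo is a knave" needs to be True, which holds.
Hollis (knight): "Faye is a knight, or Caleb is a knave" — True. ✓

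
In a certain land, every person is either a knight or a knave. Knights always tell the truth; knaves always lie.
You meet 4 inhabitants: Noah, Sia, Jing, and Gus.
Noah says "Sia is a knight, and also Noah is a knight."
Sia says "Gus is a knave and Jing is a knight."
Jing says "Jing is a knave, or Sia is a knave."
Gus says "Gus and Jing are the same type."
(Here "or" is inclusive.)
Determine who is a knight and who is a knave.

Noah is a knave, Sia is a knave, Jing is a knight, and Gus is a knight.

As a knave, Noah's statement "Sia is a knight, and also Noah is a knight" should be False; it is.
Sia (knave): "Gus is a knave and Jing is a knight" — False. ✓
Jing is a knight; "Jing is a knave, or Sia is a knave" is True, as required.
Gus is a knight; "Gus and Jing are the same type" is True, as required.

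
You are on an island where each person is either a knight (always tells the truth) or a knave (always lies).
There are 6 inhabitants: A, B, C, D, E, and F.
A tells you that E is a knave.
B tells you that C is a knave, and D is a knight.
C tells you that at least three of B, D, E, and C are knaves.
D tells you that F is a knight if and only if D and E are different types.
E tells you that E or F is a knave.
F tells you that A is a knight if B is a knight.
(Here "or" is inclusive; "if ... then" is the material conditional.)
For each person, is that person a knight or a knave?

As a knave, A's statement "E is a knave" should be false; it is.
B is a knight; "C is a knave, and D is a knight" is true, as required.
C (knave): "at least three of B, D, E, and C are knaves" — false. ✓
D (knight): "F is a knight if and only if D and E are different types" — true. ✓
E is a knight, so "E or F is a knave" must be true — and it is.
As a knave, F's statement "A is a knight if B is a knight" should be false; it is.

A is a knave, B is a knight, C is a knave, D is a knight, E is a knight, and F is a knave.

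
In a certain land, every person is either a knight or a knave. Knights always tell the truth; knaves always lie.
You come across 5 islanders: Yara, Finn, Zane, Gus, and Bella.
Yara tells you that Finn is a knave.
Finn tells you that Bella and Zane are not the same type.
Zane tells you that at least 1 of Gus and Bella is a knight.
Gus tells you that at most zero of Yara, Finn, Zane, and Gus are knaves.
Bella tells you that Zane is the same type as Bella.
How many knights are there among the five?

The unique consistent assignment is Yara=knight, Finn=knave, Zane=knight, Gus=knave, Bella=knight.
That has 3 knights.

3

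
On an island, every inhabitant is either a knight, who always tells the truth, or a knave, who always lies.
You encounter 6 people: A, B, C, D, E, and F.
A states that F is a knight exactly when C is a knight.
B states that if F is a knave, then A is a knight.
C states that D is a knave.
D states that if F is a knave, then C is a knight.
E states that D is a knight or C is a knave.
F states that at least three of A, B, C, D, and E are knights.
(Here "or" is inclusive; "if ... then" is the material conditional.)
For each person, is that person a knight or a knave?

Knights: B, D, E, and F. Knaves: A and C.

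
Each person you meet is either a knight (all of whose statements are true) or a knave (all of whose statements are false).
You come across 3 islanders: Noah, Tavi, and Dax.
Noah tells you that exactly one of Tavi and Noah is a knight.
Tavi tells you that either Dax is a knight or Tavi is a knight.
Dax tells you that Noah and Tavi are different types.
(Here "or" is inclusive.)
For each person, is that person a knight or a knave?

Noah is a knave, Tavi is a knave, and Dax is a knave.

Noah is a knave, and the claim "exactly one of Tavi and Noah is a knight" is indeed false.
Tavi (knave): "either Dax is a knight or Tavi is a knight" — false. ✓
Dax (knave): "Noah and Tavi are different types" — false. ✓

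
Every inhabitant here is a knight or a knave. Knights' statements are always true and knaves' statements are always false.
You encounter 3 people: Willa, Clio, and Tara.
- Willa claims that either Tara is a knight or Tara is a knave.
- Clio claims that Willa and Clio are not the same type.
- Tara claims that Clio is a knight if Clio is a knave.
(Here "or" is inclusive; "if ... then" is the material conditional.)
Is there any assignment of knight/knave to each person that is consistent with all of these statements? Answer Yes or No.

No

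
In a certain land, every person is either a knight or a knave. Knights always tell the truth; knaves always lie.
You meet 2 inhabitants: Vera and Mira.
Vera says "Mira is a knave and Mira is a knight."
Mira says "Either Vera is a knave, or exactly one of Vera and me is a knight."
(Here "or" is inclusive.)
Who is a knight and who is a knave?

As a knave, Vera's statement "Mira is a knave and Mira is a knight" should be false; it is.
Mira is a knight, so "either Vera is a knave, or exactly one of Vera and me is a knight" must be True — and it is.

Vera is a knave and Mira is a knight.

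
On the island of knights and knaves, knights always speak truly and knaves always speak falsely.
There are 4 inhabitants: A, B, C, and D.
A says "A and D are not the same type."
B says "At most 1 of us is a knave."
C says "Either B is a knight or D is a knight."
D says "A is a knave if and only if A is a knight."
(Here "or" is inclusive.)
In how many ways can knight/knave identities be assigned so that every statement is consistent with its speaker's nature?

Consistent assignments:
  A=knight, B=knight, C=knight, D=knave
  A=knight, B=knave, C=knave, D=knave
  A=knave, B=knave, C=knave, D=knave

3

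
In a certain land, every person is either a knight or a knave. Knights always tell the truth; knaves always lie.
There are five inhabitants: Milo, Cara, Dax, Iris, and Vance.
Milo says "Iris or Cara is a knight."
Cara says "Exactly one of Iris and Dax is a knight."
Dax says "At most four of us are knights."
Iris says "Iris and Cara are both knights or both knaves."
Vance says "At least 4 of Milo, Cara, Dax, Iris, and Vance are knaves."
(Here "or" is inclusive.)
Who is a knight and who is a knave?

Milo is a knight, Cara is a knight, Dax is a knight, Iris is a knave, and Vance is a knave.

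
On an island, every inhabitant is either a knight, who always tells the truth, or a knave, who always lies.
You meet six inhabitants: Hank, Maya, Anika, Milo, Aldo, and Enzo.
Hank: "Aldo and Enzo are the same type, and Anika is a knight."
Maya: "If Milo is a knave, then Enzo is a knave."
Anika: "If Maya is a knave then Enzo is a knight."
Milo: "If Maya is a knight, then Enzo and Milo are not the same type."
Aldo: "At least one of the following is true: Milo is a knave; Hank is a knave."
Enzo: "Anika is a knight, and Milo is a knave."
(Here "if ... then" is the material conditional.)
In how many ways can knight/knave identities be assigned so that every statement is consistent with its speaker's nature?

2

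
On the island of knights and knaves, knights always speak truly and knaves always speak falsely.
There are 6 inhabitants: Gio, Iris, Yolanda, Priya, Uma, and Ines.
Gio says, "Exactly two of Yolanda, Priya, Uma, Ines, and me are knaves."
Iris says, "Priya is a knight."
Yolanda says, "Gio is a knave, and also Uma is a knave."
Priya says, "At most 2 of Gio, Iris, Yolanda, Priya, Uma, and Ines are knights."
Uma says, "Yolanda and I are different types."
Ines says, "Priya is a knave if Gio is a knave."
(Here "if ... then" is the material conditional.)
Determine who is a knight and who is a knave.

Knights: Gio, Uma, and Ines. Knaves: Iris, Yolanda, and Priya.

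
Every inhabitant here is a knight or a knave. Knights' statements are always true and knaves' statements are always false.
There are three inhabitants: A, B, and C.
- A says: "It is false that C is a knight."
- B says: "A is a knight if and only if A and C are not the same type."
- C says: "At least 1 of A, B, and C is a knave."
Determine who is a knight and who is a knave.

As a knave, A's statement "it is false that C is a knight" should be false; it is.
Since B is a knave, "A is a knight if and only if A and C are not the same type" needs to be false, which holds.
Since C is a knight, "at least 1 of A, B, and C is a knave" needs to be true, which holds.

Knights: C. Knaves: A and B.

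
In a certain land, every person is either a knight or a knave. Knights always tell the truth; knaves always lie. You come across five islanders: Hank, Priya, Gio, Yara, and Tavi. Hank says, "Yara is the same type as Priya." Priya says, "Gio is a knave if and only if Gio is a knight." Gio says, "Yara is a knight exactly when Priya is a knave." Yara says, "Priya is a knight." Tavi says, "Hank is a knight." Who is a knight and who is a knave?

Knights: Hank and Tavi. Knaves: Priya, Gio, and Yara.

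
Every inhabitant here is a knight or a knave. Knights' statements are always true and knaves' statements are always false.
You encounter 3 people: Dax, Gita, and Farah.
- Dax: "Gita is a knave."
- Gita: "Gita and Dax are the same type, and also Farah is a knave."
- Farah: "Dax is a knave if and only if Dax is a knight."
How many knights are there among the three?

The unique consistent assignment is Dax=knight, Gita=knave, Farah=knave.
That has 1 knight.

1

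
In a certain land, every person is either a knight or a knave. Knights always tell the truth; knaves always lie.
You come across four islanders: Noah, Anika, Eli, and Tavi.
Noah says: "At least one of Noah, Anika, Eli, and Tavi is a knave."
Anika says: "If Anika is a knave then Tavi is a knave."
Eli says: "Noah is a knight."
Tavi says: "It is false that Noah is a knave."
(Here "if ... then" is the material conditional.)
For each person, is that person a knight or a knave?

Noah is a knight, Anika is a knave, Eli is a knight, and Tavi is a knight.

Noah is a knight; "at least one of Noah, Anika, Eli, and Tavi is a knave" is true, as required.
As a knave, Anika's statement "if Anika is a knave then Tavi is a knave" should be false; it is.
Eli is a knight, so "Noah is a knight" must be true — and it is.
Tavi is a knight, so "it is false that Noah is a knave" must be true — and it is.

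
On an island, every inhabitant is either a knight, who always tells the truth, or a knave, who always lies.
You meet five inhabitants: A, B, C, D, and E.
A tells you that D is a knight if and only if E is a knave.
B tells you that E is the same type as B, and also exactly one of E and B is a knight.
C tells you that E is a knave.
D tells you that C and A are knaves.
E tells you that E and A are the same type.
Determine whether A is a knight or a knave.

A is a knight.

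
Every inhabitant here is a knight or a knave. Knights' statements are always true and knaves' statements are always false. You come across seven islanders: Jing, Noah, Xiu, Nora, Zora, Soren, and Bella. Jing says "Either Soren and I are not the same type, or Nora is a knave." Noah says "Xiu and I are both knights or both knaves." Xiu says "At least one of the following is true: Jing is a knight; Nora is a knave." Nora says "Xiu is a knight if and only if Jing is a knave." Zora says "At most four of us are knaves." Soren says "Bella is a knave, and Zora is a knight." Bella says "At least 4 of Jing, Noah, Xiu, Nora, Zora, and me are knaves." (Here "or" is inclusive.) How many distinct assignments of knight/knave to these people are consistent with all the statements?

2

Consistent assignments:
  Jing=knight, Noah=knight, Xiu=knight, Nora=knave, Zora=knight, Soren=knight, Bella=knave
  Jing=knight, Noah=knave, Xiu=knight, Nora=knave, Zora=knight, Soren=knight, Bella=knave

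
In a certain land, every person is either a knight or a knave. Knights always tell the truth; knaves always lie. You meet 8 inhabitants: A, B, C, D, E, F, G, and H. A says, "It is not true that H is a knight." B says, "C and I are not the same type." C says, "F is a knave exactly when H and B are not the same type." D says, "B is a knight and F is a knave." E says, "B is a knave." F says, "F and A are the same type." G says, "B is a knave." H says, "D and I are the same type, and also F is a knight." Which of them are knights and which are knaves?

A is a knight, B is a knave, C is a knave, D is a knave, E is a knight, F is a knave, G is a knight, and H is a knave.

A is a knight, so "it is not true that H is a knight" must be true — and it is.
Since B is a knave, "C and I are not the same type" needs to be false, which holds.
C (knave): "F is a knave exactly when H and B are not the same type" — false. ✓
D is a knave; "B is a knight and F is a knave" is false, as required.
Since E is a knight, "B is a knave" needs to be true, which holds.
F (knave): "F and A are the same type" — false. ✓
G is a knight, and the claim "B is a knave" is indeed true.
H is a knave, and the claim "D and I are the same type, and also F is a knight" is indeed false.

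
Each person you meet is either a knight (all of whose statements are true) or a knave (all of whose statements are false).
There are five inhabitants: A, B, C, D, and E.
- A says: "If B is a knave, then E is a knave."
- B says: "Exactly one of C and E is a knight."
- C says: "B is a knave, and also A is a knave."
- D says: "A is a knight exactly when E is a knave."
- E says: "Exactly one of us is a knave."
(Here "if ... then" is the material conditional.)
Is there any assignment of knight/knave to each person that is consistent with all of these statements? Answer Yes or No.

One consistent assignment: A=knight, B=knave, C=knave, D=knight, E=knave.

Yes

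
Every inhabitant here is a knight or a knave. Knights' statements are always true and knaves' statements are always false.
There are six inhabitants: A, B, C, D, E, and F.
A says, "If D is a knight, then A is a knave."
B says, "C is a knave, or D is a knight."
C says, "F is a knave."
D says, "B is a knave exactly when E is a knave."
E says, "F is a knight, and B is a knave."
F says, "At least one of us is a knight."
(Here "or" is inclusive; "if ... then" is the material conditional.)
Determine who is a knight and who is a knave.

A is a knight, B is a knight, C is a knave, D is a knave, E is a knave, and F is a knight.

A is a knight; "if D is a knight, then A is a knave" is true, as required.
B (knight): "C is a knave, or D is a knight" — true. ✓
C is a knave; "F is a knave" is False, as required.
Since D is a knave, "B is a knave exactly when E is a knave" needs to be False, which holds.
E (knave): "F is a knight, and B is a knave" — False. ✓
F (knight): "at least one of us is a knight" — true. ✓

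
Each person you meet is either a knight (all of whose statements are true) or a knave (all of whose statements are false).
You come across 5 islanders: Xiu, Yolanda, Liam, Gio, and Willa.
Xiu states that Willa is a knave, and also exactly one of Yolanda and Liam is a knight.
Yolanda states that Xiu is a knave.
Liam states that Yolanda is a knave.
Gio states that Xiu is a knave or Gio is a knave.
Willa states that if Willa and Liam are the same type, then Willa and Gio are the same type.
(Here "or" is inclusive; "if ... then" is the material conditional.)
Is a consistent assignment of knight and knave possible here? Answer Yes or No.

Yes

One consistent assignment: Xiu=knave, Yolanda=knight, Liam=knave, Gio=knight, Willa=knight.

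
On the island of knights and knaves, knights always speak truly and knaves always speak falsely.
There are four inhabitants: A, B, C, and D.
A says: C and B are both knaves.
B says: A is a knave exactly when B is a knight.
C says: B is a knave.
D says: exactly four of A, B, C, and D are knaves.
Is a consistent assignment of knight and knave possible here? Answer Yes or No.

Yes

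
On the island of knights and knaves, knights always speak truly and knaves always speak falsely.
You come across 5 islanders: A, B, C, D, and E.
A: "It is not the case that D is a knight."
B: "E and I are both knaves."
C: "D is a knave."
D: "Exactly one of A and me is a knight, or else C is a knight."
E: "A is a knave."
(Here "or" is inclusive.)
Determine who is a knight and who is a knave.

A is a knave, B is a knave, C is a knave, D is a knight, and E is a knight.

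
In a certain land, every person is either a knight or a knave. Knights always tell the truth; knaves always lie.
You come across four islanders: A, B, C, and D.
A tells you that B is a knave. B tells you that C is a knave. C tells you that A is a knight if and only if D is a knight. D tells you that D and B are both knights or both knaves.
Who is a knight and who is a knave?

Since A is a knave, "B is a knave" needs to be False, which holds.
B (knight): "C is a knave" — True. ✓
As a knave, C's statement "A is a knight if and only if D is a knight" should be False; it is.
As a knight, D's statement "D and B are both knights or both knaves" should be True; it is.

A is a knave, B is a knight, C is a knave, and D is a knight.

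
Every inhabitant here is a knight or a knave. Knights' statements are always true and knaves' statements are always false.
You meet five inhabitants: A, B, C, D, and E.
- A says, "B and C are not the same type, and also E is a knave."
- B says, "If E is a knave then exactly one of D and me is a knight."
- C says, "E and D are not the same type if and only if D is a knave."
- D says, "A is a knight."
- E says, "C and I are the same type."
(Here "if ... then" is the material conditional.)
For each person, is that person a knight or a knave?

A is a knave, B is a knight, C is a knight, D is a knave, and E is a knight.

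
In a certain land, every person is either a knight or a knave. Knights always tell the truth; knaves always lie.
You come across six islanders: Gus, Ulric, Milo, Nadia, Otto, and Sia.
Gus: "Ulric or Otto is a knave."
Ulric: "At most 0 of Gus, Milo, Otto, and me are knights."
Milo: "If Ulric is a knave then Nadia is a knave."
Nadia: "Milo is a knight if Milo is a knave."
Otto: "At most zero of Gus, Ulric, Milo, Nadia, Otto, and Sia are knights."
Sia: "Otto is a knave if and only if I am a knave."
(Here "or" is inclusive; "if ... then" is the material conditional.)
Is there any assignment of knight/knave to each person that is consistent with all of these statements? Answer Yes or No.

No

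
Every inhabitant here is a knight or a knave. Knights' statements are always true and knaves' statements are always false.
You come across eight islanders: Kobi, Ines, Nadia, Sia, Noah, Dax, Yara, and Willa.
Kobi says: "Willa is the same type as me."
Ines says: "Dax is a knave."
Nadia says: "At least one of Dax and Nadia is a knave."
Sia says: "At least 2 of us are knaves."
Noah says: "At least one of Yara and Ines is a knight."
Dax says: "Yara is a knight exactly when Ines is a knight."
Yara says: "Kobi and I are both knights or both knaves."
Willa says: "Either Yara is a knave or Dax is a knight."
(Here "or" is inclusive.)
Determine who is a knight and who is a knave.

Kobi (knight): "Willa is the same type as me" — true. ✓
Ines (knight): "Dax is a knave" — true. ✓
Nadia is a knight; "at least one of Dax and Nadia is a knave" is true, as required.
As a knight, Sia's statement "at least 2 of us are knaves" should be true; it is.
Noah is a knight, so "at least one of Yara and Ines is a knight" must be true — and it is.
Dax is a knave, and the claim "Yara is a knight exactly when Ines is a knight" is indeed False.
Yara (knave): "Kobi and I are both knights or both knaves" — False. ✓
Willa is a knight, so "either Yara is a knave or Dax is a knight" must be true — and it is.

Kobi is a knight, Ines is a knight, Nadia is a knight, Sia is a knight, Noah is a knight, Dax is a knave, Yara is a knave, and Willa is a knight.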